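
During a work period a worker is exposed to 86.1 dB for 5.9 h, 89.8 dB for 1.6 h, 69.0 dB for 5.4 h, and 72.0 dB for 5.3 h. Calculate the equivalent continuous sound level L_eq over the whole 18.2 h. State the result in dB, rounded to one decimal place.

The energy average is taken in the linear domain: L_eq = 10·log₁₀[(Σ tᵢ·10^(Lᵢ/10))/T], T = 18.2 h.
Σ tᵢ·10^(Lᵢ/10) = 5.9·10^(86.1/10) + 1.6·10^(89.8/10) + 5.4·10^(69.0/10) + 5.3·10^(72.0/10) = 4.058e+09.
L_eq = 10·log₁₀(4.058e+09/18.2) = 83.48 dB.

83.5 dB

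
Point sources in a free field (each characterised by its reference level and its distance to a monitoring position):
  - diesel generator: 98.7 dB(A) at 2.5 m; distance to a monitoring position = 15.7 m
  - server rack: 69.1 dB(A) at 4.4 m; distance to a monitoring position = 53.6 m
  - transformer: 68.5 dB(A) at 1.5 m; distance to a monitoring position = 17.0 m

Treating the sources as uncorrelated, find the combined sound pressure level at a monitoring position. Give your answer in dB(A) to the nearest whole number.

83 dB(A)

Propagate each source to the receiver with L = L_ref − 20·log₁₀(r/r_ref), then add intensities.
diesel generator: 98.7 − 20·log₁₀(15.7/2.5) = 98.7 − 15.96 = 82.74 dB(A).
server rack: 69.1 − 20·log₁₀(53.6/4.4) = 69.1 − 21.71 = 47.39 dB(A).
transformer: 68.5 − 20·log₁₀(17.0/1.5) = 68.5 − 21.09 = 47.41 dB(A).
Σ 10^(L/10) = 1.881e+08 → L_total = 10·log₁₀(1.881e+08) = 82.74 dB(A).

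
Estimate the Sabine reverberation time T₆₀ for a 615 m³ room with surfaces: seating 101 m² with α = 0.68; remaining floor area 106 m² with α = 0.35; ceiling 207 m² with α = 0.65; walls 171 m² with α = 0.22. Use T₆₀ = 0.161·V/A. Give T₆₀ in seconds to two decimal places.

A = Σ Sᵢαᵢ = 101·0.68 + 106·0.35 + 207·0.65 + 171·0.22 = 277.95 m².
T₆₀ = 0.161 × 615 / 277.95 = 0.356 s.

0.36 s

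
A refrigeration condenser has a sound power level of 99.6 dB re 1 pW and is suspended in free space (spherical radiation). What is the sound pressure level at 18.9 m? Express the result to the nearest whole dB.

L_p = L_w − 10·log₁₀(4π·r²) with r = 18.9 m.
4π·r² = 4489 m², 10·log₁₀ of that is 36.521 dB.
L_p = 99.6 − 36.521 = 63.08 dB.

63 dB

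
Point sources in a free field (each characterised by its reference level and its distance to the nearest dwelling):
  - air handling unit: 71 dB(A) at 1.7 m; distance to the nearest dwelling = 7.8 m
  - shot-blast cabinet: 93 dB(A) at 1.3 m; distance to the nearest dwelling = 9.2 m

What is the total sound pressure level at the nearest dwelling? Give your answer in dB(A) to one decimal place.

Propagate each source to the receiver with L = L_ref − 20·log₁₀(r/r_ref), then add intensities.
air handling unit: 71 − 20·log₁₀(7.8/1.7) = 71 − 13.23 = 57.77 dB(A).
shot-blast cabinet: 93 − 20·log₁₀(9.2/1.3) = 93 − 17.00 = 76.00 dB(A).
Σ 10^(L/10) = 4.044e+07 → L_total = 10·log₁₀(4.044e+07) = 76.07 dB(A).

76.1 dB(A)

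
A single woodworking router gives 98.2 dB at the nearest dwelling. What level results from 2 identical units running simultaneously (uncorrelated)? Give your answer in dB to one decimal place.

101.2 dB

L_total = L₁ + 10·log₁₀ N for N identical incoherent sources.
L_total = 98.2 + 10·log₁₀(2) = 98.2 + 3.010 = 101.21 dB.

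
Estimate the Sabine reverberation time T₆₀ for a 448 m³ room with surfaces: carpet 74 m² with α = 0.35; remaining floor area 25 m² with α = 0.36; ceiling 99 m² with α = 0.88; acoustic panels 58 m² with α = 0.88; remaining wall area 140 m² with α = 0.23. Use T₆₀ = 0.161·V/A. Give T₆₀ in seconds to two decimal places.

0.35 s

A = Σ Sᵢαᵢ = 74·0.35 + 25·0.36 + 99·0.88 + 58·0.88 + 140·0.23 = 205.26 m².
T₆₀ = 0.161·V/A = 0.161·448/205.26 = 0.351 s.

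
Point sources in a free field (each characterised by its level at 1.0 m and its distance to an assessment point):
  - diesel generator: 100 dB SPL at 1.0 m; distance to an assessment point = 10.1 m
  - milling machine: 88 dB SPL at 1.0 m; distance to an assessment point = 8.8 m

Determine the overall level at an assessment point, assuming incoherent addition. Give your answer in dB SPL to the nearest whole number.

First find each source's level at the receiver (point-source: −20·log₁₀(r/r_ref)), then combine on an intensity basis.
diesel generator: 100 − 20·log₁₀(10.1/1.0) = 100 − 20.09 = 79.91 dB SPL.
milling machine: 88 − 20·log₁₀(8.8/1.0) = 88 − 18.89 = 69.11 dB SPL.
Σ 10^(L/10) = 1.062e+08 → L_total = 10·log₁₀(1.062e+08) = 80.26 dB SPL.

80 dB SPL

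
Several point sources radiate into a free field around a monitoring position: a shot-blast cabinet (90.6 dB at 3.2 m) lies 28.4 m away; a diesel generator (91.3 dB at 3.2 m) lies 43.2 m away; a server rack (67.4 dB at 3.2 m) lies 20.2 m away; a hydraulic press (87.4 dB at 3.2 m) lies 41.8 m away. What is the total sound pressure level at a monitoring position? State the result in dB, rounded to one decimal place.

74.0 dB

First find each source's level at the receiver (point-source: −20·log₁₀(r/r_ref)), then combine on an intensity basis.
shot-blast cabinet: 90.6 − 20·log₁₀(28.4/3.2) = 90.6 − 18.96 = 71.64 dB.
diesel generator: 91.3 − 20·log₁₀(43.2/3.2) = 91.3 − 22.61 = 68.69 dB.
server rack: 67.4 − 20·log₁₀(20.2/3.2) = 67.4 − 16.00 = 51.40 dB.
hydraulic press: 87.4 − 20·log₁₀(41.8/3.2) = 87.4 − 22.32 = 65.08 dB.
Σ 10^(L/10) = 2.534e+07 → L_total = 10·log₁₀(2.534e+07) = 74.04 dB.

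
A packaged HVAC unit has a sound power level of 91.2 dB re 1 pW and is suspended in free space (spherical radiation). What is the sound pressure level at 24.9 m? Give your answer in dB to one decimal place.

Free-field spherical radiation: L_p = L_w − 10·log₁₀(4π·r²), r = 24.9 m.
4π·r² = 7791 m², 10·log₁₀ of that is 38.916 dB.
L_p = 91.2 − 38.916 = 52.28 dB.

52.3 dB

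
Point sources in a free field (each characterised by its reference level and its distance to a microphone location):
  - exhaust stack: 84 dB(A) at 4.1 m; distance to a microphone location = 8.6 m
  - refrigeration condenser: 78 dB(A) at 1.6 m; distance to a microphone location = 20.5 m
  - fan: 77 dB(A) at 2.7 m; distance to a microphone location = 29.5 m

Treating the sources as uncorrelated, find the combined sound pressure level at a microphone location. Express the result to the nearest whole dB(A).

First find each source's level at the receiver (point-source: −20·log₁₀(r/r_ref)), then combine on an intensity basis.
exhaust stack: 84 − 20·log₁₀(8.6/4.1) = 84 − 6.43 = 77.57 dB(A).
refrigeration condenser: 78 − 20·log₁₀(20.5/1.6) = 78 − 22.15 = 55.85 dB(A).
fan: 77 − 20·log₁₀(29.5/2.7) = 77 − 20.77 = 56.23 dB(A).
Σ 10^(L/10) = 5.790e+07 → L_total = 10·log₁₀(5.790e+07) = 77.63 dB(A).

78 dB(A)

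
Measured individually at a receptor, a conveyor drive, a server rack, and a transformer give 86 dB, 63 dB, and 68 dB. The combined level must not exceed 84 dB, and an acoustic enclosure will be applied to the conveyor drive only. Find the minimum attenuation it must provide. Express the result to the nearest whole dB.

Everything except the conveyor drive sums to 10^(63/10) + 10^(68/10) = 8.305e+06 in linear terms, 69.19 dB.
To meet 84 dB overall, the treated conveyor drive may contribute at most 10^(84/10) − 8.305e+06 = 2.429e+08, i.e. 83.85 dB.
Required insertion loss = 86 − 83.85 = 2.15 dB.

2 dB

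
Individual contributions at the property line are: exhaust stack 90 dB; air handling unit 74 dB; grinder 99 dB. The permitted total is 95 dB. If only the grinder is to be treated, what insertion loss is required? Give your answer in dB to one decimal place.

5.7 dB

Fixed contribution from the other sources: Σ 10^(L/10) = 10^(90/10) + 10^(74/10) = 1.025e+09 (90.11 dB).
To meet 95 dB overall, the treated grinder may contribute at most 10^(95/10) − 1.025e+09 = 2.137e+09, i.e. 93.30 dB.
Required insertion loss = 99 − 93.30 = 5.70 dB.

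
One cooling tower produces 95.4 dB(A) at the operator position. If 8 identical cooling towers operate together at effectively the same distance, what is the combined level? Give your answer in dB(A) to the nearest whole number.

L_total = L₁ + 10·log₁₀ N for N identical incoherent sources.
L_total = 95.4 + 10·log₁₀(8) = 95.4 + 9.031 = 104.43 dB(A).

104 dB(A)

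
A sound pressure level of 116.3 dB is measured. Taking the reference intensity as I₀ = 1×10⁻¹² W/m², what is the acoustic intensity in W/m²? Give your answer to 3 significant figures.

0.427 W/m²

L = 10·log₁₀(I/I₀) ⇒ I = I₀·10^(L/10) = 10⁻¹² × 10^11.63.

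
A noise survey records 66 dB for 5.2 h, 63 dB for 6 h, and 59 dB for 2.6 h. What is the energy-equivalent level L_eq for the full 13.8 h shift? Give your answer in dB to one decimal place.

Weight each interval's intensity by its duration and average over T = 13.8 h:
Σ tᵢ·10^(Lᵢ/10) = 5.2·10^(66/10) + 6·10^(63/10) + 2.6·10^(59/10) = 3.474e+07.
L_eq = 10·log₁₀(3.474e+07/13.8) = 64.01 dB.

64.0 dB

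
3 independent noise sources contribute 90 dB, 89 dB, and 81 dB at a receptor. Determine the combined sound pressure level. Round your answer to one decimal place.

92.8 dB

Incoherent sources combine by intensity addition: L_total = 10·log₁₀(Σ 10^(L_i/10)).
Σ 10^(L/10) = 10^(90/10) + 10^(89/10) + 10^(81/10) = 1.920e+09.
L_total = 10·log₁₀(1.920e+09) = 92.83 dB.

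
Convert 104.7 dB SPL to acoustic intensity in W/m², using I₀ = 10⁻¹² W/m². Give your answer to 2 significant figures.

0.030 W/m²

I/I₀ = 10^(104.7/10) = 2.951e+10, so I = 2.951e+10 × 10⁻¹² W/m².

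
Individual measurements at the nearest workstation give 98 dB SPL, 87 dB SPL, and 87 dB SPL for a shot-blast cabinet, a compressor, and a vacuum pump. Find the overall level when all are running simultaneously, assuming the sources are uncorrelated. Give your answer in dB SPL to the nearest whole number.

For uncorrelated sources the intensities add, so convert each level to linear form, sum, and take 10·log₁₀ of the total.
Σ 10^(L/10) = 10^(98/10) + 10^(87/10) + 10^(87/10) = 7.312e+09.
L_total = 10·log₁₀(7.312e+09) = 98.64 dB SPL.

99 dB SPL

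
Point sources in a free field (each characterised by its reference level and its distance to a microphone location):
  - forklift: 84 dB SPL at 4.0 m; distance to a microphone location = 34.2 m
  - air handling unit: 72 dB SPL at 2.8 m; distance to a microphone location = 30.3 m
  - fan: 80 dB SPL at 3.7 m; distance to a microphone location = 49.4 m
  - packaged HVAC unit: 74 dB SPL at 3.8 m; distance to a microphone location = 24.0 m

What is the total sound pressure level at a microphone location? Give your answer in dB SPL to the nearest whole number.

First find each source's level at the receiver (point-source: −20·log₁₀(r/r_ref)), then combine on an intensity basis.
forklift: 84 − 20·log₁₀(34.2/4.0) = 84 − 18.64 = 65.36 dB SPL.
air handling unit: 72 − 20·log₁₀(30.3/2.8) = 72 − 20.69 = 51.31 dB SPL.
fan: 80 − 20·log₁₀(49.4/3.7) = 80 − 22.51 = 57.49 dB SPL.
packaged HVAC unit: 74 − 20·log₁₀(24.0/3.8) = 74 − 16.01 = 57.99 dB SPL.
Σ 10^(L/10) = 4.762e+06 → L_total = 10·log₁₀(4.762e+06) = 66.78 dB SPL.

67 dB SPL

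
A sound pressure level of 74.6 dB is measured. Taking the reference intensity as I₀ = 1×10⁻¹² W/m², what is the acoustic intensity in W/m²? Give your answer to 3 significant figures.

I/I₀ = 10^(74.6/10) = 2.884e+07, so I = 2.884e+07 × 10⁻¹² W/m².

2.88e-05 W/m²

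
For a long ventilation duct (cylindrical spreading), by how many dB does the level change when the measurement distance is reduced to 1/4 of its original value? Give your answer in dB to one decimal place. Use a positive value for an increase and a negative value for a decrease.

+6.0 dB

With cylindrical spreading the level changes by −10·log₁₀(r₂/r₁).
ΔL = −10·log₁₀(0.25) = +6.02 dB.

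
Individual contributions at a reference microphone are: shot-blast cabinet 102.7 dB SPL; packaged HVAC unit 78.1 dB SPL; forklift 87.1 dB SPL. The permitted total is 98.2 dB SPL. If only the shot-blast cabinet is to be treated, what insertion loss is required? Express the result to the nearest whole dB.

5 dB

The untreated sources together contribute 10^(78.1/10) + 10^(87.1/10) = 5.774e+08, i.e. 87.61 dB SPL.
To meet 98.2 dB SPL overall, the treated shot-blast cabinet may contribute at most 10^(98.2/10) − 5.774e+08 = 6.030e+09, i.e. 97.80 dB SPL.
Required insertion loss = 102.7 − 97.80 = 4.90 dB.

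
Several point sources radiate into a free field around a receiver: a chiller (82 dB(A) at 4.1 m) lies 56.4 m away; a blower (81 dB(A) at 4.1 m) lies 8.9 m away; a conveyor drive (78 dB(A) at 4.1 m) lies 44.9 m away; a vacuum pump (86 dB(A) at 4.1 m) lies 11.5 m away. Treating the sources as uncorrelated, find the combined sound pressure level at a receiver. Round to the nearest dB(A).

79 dB(A)

Propagate each source to the receiver with L = L_ref − 20·log₁₀(r/r_ref), then add intensities.
chiller: 82 − 20·log₁₀(56.4/4.1) = 82 − 22.77 = 59.23 dB(A).
blower: 81 − 20·log₁₀(8.9/4.1) = 81 − 6.73 = 74.27 dB(A).
conveyor drive: 78 − 20·log₁₀(44.9/4.1) = 78 − 20.79 = 57.21 dB(A).
vacuum pump: 86 − 20·log₁₀(11.5/4.1) = 86 − 8.96 = 77.04 dB(A).
Σ 10^(L/10) = 7.868e+07 → L_total = 10·log₁₀(7.868e+07) = 78.96 dB(A).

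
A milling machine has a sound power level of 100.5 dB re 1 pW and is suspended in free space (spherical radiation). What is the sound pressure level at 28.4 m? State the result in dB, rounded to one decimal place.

Free-field spherical radiation: L_p = L_w − 10·log₁₀(4π·r²), r = 28.4 m.
4π·r² = 1.014e+04 m², 10·log₁₀ of that is 40.058 dB.
L_p = 100.5 − 40.058 = 60.44 dB.

60.4 dB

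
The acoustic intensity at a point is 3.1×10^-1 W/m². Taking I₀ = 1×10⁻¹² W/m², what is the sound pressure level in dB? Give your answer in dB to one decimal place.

114.9 dB

Dividing by I₀ shifts the exponent by 12: I/I₀ = 3.1×10^11.
L = 10·(0.4914 + 11) = 114.91 dB.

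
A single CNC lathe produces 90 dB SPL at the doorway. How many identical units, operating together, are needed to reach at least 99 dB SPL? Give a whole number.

The shortfall is 99 − 90 = 9.0 dB, and N units add 10·log₁₀ N, so need 10·log₁₀ N ≥ 9.0.
N ≥ 10^(9.0/10) = 7.943, so N = 8.

8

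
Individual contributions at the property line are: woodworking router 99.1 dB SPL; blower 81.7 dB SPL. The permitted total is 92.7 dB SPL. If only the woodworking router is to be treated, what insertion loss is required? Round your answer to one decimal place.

6.8 dB

Fixed contribution from the other source: Σ 10^(L/10) = 10^(81.7/10) = 1.479e+08 (81.70 dB SPL).
The limit corresponds to 10^(92.7/10) = 1.862e+09; subtracting the fixed part leaves 1.714e+09 for the woodworking router, i.e. 92.34 dB SPL.
Required insertion loss = 99.1 − 92.34 = 6.76 dB.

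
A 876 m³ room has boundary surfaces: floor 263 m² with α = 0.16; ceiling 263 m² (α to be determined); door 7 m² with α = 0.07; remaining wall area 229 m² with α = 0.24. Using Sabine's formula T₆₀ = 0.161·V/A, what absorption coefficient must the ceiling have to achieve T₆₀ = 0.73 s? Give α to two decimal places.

A = 0.161·V/T₆₀ = 0.161·876/0.73 = 193.20 m² sabins.
Absorption from the other surfaces = 263·0.16 + 7·0.07 + 229·0.24 = 97.53 m², so the ceiling must supply 95.67 m² over 263 m².
α = 95.67/263 = 0.364.

0.36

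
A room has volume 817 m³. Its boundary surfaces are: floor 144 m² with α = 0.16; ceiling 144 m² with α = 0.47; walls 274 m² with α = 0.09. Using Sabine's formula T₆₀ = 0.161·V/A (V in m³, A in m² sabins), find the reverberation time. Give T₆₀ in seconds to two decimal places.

A = Σ Sᵢαᵢ = 144·0.16 + 144·0.47 + 274·0.09 = 115.38 m².
T₆₀ = 0.161·V/A = 0.161·817/115.38 = 1.140 s.

1.14 s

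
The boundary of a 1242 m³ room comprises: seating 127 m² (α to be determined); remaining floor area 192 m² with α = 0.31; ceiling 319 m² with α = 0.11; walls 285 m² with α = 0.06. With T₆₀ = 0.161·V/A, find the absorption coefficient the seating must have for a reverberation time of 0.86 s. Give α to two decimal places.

0.95

A = 0.161·V/T₆₀ = 0.161·1242/0.86 = 232.51 m² sabins.
Absorption from the other surfaces = 192·0.31 + 319·0.11 + 285·0.06 = 111.71 m², so the seating must supply 120.80 m² over 127 m².
α = 120.80/127 = 0.951.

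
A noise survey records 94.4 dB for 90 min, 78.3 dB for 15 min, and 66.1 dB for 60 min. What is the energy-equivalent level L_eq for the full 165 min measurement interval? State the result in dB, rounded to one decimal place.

L_eq = 10·log₁₀[(1/T)·Σ tᵢ·10^(Lᵢ/10)] with T = 165 min.
Σ tᵢ·10^(Lᵢ/10) = 90·10^(94.4/10) + 15·10^(78.3/10) + 60·10^(66.1/10) = 2.491e+11.
L_eq = 10·log₁₀(2.491e+11/165) = 91.79 dB.

91.8 dB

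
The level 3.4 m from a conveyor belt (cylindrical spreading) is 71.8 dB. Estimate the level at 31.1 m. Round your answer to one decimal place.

For a line source, L₂ = L₁ − 10·log₁₀(r₂/r₁).
L₂ = 71.8 − 10·log₁₀(31.1/3.4) = 71.8 − 9.613 = 62.19 dB.

62.2 dB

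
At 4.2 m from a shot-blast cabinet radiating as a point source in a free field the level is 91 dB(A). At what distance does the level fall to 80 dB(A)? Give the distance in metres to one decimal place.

For a point source L₁ − L₂ = 20·log₁₀(r₂/r₁), so r₂ = r₁·10^((L₁−L₂)/20).
r₂ = 4.2·10^((91−80)/20) = 4.2·10^(11.0/20) = 14.90 m.

14.9 m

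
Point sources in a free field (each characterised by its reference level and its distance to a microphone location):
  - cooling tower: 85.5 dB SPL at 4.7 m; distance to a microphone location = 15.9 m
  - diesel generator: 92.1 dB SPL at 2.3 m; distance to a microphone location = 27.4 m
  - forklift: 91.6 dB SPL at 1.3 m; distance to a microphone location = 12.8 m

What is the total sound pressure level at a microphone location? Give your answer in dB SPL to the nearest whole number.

First find each source's level at the receiver (point-source: −20·log₁₀(r/r_ref)), then combine on an intensity basis.
cooling tower: 85.5 − 20·log₁₀(15.9/4.7) = 85.5 − 10.59 = 74.91 dB SPL.
diesel generator: 92.1 − 20·log₁₀(27.4/2.3) = 92.1 − 21.52 = 70.58 dB SPL.
forklift: 91.6 − 20·log₁₀(12.8/1.3) = 91.6 − 19.87 = 71.73 dB SPL.
Σ 10^(L/10) = 5.734e+07 → L_total = 10·log₁₀(5.734e+07) = 77.58 dB SPL.

78 dB SPL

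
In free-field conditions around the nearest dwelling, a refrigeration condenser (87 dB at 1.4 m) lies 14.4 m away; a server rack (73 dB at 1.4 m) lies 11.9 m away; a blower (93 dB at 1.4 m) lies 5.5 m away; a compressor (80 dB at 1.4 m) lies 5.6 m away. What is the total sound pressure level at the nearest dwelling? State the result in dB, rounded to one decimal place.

First find each source's level at the receiver (point-source: −20·log₁₀(r/r_ref)), then combine on an intensity basis.
refrigeration condenser: 87 − 20·log₁₀(14.4/1.4) = 87 − 20.24 = 66.76 dB.
server rack: 73 − 20·log₁₀(11.9/1.4) = 73 − 18.59 = 54.41 dB.
blower: 93 − 20·log₁₀(5.5/1.4) = 93 − 11.88 = 81.12 dB.
compressor: 80 − 20·log₁₀(5.6/1.4) = 80 − 12.04 = 67.96 dB.
Σ 10^(L/10) = 1.405e+08 → L_total = 10·log₁₀(1.405e+08) = 81.48 dB.

81.5 dB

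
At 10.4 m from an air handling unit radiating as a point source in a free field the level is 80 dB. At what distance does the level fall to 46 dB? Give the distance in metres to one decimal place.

521.2 m

For a point source L₁ − L₂ = 20·log₁₀(r₂/r₁), so r₂ = r₁·10^((L₁−L₂)/20).
r₂ = 10.4·10^((80−46)/20) = 10.4·10^(34.0/20) = 521.23 m.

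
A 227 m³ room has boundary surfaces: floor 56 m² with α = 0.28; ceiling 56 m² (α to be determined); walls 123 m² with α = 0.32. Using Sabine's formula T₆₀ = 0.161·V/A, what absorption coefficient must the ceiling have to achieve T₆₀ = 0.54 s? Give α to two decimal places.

Required total absorption A = 0.161·227/0.54 = 67.68 m².
Absorption from the other surfaces = 56·0.28 + 123·0.32 = 55.04 m², so the ceiling must supply 12.64 m² over 56 m².
α = 12.64/56 = 0.226.

0.23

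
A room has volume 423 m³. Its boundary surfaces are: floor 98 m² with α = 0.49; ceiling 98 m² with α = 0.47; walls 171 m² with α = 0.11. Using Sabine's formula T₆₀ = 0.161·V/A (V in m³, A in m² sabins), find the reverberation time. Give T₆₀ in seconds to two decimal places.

A = Σ Sᵢαᵢ = 98·0.49 + 98·0.47 + 171·0.11 = 112.89 m².
T₆₀ = 0.161 × 423 / 112.89 = 0.603 s.

0.60 s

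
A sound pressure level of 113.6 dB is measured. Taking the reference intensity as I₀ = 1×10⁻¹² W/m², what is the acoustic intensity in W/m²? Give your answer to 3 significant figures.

I = I₀·10^(L/10) = 10⁻¹² × 10^(113.6/10) = 10^(-0.640).

0.229 W/m²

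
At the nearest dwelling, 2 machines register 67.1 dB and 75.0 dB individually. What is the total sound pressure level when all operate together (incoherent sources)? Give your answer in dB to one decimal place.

75.7 dB

For uncorrelated sources the intensities add, so convert each level to linear form, sum, and take 10·log₁₀ of the total.
Σ 10^(L/10) = 10^(67.1/10) + 10^(75.0/10) = 3.675e+07.
L_total = 10·log₁₀(3.675e+07) = 75.65 dB.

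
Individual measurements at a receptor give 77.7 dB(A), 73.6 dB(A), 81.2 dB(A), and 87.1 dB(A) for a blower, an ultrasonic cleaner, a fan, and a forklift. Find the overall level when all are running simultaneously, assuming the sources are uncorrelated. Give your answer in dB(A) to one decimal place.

88.6 dB(A)

For uncorrelated sources the intensities add, so convert each level to linear form, sum, and take 10·log₁₀ of the total.
Σ 10^(L/10) = 10^(77.7/10) + 10^(73.6/10) + 10^(81.2/10) + 10^(87.1/10) = 7.265e+08.
L_total = 10·log₁₀(7.265e+08) = 88.61 dB(A).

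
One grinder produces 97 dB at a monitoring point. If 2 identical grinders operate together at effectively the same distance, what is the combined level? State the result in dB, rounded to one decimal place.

100.0 dB

N identical incoherent sources raise the level by 10·log₁₀ N.
L_total = 97 + 10·log₁₀(2) = 97 + 3.010 = 100.01 dB.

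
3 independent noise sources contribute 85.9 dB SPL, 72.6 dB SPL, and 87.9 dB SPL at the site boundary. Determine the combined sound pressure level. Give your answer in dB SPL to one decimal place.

For uncorrelated sources the intensities add, so convert each level to linear form, sum, and take 10·log₁₀ of the total.
Σ 10^(L/10) = 10^(85.9/10) + 10^(72.6/10) + 10^(87.9/10) = 1.024e+09.
L_total = 10·log₁₀(1.024e+09) = 90.10 dB SPL.

90.1 dB SPL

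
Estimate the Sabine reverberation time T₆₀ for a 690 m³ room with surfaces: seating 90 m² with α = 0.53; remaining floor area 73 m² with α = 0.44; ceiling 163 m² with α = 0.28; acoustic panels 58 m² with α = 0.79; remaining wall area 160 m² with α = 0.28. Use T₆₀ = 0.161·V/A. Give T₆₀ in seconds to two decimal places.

0.51 s

A = Σ Sᵢαᵢ = 90·0.53 + 73·0.44 + 163·0.28 + 58·0.79 + 160·0.28 = 216.08 m².
T₆₀ = 0.161·V/A = 0.161·690/216.08 = 0.514 s.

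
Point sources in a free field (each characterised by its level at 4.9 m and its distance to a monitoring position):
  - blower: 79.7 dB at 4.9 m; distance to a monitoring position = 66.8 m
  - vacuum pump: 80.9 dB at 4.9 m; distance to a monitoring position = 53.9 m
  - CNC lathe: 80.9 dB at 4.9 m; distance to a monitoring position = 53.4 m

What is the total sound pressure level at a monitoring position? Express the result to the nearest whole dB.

64 dB

Propagate each source to the receiver with L = L_ref − 20·log₁₀(r/r_ref), then add intensities.
blower: 79.7 − 20·log₁₀(66.8/4.9) = 79.7 − 22.69 = 57.01 dB.
vacuum pump: 80.9 − 20·log₁₀(53.9/4.9) = 80.9 − 20.83 = 60.07 dB.
CNC lathe: 80.9 − 20·log₁₀(53.4/4.9) = 80.9 − 20.75 = 60.15 dB.
Σ 10^(L/10) = 2.555e+06 → L_total = 10·log₁₀(2.555e+06) = 64.07 dB.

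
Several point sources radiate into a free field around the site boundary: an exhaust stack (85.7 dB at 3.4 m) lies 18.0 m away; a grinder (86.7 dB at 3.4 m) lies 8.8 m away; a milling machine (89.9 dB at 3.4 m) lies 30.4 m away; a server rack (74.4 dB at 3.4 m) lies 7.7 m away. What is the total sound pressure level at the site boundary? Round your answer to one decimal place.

Apply inverse-square spreading to bring every level to the receiver, then sum 10^(L/10).
exhaust stack: 85.7 − 20·log₁₀(18.0/3.4) = 85.7 − 14.48 = 71.22 dB.
grinder: 86.7 − 20·log₁₀(8.8/3.4) = 86.7 − 8.26 = 78.44 dB.
milling machine: 89.9 − 20·log₁₀(30.4/3.4) = 89.9 − 19.03 = 70.87 dB.
server rack: 74.4 − 20·log₁₀(7.7/3.4) = 74.4 − 7.10 = 67.30 dB.
Σ 10^(L/10) = 1.007e+08 → L_total = 10·log₁₀(1.007e+08) = 80.03 dB.

80.0 dB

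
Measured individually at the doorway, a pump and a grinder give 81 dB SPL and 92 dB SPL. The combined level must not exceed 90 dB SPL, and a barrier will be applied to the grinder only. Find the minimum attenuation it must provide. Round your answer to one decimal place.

The untreated sources together contribute 10^(81/10) = 1.259e+08, i.e. 81.00 dB SPL.
To meet 90 dB SPL overall, the treated grinder may contribute at most 10^(90/10) − 1.259e+08 = 8.741e+08, i.e. 89.42 dB SPL.
So the grinder must be reduced from 92 to 89.42 dB SPL: IL = 2.58 dB.

2.6 dB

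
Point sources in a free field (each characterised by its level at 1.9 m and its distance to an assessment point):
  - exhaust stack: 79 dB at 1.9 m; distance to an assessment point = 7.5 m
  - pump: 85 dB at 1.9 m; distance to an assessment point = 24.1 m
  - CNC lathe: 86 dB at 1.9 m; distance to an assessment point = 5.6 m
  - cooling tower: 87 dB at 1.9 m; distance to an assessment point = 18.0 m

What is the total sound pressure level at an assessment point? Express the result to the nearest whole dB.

78 dB

Propagate each source to the receiver with L = L_ref − 20·log₁₀(r/r_ref), then add intensities.
exhaust stack: 79 − 20·log₁₀(7.5/1.9) = 79 − 11.93 = 67.07 dB.
pump: 85 − 20·log₁₀(24.1/1.9) = 85 − 22.07 = 62.93 dB.
CNC lathe: 86 − 20·log₁₀(5.6/1.9) = 86 − 9.39 = 76.61 dB.
cooling tower: 87 − 20·log₁₀(18.0/1.9) = 87 − 19.53 = 67.47 dB.
Σ 10^(L/10) = 5.848e+07 → L_total = 10·log₁₀(5.848e+07) = 77.67 dB.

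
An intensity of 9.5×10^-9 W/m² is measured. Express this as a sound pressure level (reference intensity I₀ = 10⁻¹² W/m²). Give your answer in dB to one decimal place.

L = 10·log₁₀(I/I₀) = 10·log₁₀(9.5×10^-9/10⁻¹²) = 10·log₁₀(9.5×10^3).
L = 10·(0.9777 + 3) = 39.78 dB.

39.8 dB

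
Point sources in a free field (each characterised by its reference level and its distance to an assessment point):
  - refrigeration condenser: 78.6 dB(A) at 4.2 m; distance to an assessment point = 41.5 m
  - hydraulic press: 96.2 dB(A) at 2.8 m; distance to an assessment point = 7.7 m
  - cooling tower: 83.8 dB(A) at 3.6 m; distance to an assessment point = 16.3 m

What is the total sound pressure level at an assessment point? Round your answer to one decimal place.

Propagate each source to the receiver with L = L_ref − 20·log₁₀(r/r_ref), then add intensities.
refrigeration condenser: 78.6 − 20·log₁₀(41.5/4.2) = 78.6 − 19.90 = 58.70 dB(A).
hydraulic press: 96.2 − 20·log₁₀(7.7/2.8) = 96.2 − 8.79 = 87.41 dB(A).
cooling tower: 83.8 − 20·log₁₀(16.3/3.6) = 83.8 − 13.12 = 70.68 dB(A).
Σ 10^(L/10) = 5.637e+08 → L_total = 10·log₁₀(5.637e+08) = 87.51 dB(A).

87.5 dB(A)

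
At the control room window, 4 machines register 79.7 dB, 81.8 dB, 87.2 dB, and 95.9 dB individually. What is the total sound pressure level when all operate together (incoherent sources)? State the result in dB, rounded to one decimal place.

96.7 dB

For uncorrelated sources the intensities add, so convert each level to linear form, sum, and take 10·log₁₀ of the total.
Σ 10^(L/10) = 10^(79.7/10) + 10^(81.8/10) + 10^(87.2/10) + 10^(95.9/10) = 4.660e+09.
L_total = 10·log₁₀(4.660e+09) = 96.68 dB.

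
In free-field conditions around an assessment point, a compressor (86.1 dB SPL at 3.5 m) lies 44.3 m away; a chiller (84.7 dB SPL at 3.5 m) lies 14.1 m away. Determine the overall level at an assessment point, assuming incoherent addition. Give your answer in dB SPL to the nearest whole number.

Apply inverse-square spreading to bring every level to the receiver, then sum 10^(L/10).
compressor: 86.1 − 20·log₁₀(44.3/3.5) = 86.1 − 22.05 = 64.05 dB SPL.
chiller: 84.7 − 20·log₁₀(14.1/3.5) = 84.7 − 12.10 = 72.60 dB SPL.
Σ 10^(L/10) = 2.073e+07 → L_total = 10·log₁₀(2.073e+07) = 73.17 dB SPL.

73 dB SPL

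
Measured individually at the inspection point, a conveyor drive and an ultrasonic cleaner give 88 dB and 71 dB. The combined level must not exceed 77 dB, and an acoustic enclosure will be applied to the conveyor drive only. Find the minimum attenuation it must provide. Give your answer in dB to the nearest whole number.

Fixed contribution from the other source: Σ 10^(L/10) = 10^(71/10) = 1.259e+07 (71.00 dB).
To meet 77 dB overall, the treated conveyor drive may contribute at most 10^(77/10) − 1.259e+07 = 3.753e+07, i.e. 75.74 dB.
So the conveyor drive must be reduced from 88 to 75.74 dB: IL = 12.26 dB.

12 dB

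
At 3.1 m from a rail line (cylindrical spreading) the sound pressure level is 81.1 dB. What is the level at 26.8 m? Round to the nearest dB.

72 dB

Cylindrical spreading from a line source gives a 10·log₁₀(r₂/r₁) drop.
L₂ = 81.1 − 10·log₁₀(26.8/3.1) = 81.1 − 9.368 = 71.73 dB.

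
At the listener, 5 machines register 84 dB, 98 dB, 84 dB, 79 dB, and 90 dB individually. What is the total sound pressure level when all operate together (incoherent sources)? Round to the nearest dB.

99 dB

For uncorrelated sources the intensities add, so convert each level to linear form, sum, and take 10·log₁₀ of the total.
Σ 10^(L/10) = 10^(84/10) + 10^(98/10) + 10^(84/10) + 10^(79/10) + 10^(90/10) = 7.891e+09.
L_total = 10·log₁₀(7.891e+09) = 98.97 dB.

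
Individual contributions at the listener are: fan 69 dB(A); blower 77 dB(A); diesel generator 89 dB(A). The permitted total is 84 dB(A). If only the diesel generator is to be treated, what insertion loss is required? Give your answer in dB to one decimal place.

The untreated sources together contribute 10^(69/10) + 10^(77/10) = 5.806e+07, i.e. 77.64 dB(A).
The limit corresponds to 10^(84/10) = 2.512e+08; subtracting the fixed part leaves 1.931e+08 for the diesel generator, i.e. 82.86 dB(A).
Required insertion loss = 89 − 82.86 = 6.14 dB.

6.1 dB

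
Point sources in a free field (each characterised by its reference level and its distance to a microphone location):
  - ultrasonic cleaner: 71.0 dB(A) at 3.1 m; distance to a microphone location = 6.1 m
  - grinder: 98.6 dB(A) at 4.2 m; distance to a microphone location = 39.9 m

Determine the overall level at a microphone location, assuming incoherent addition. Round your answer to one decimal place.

79.2 dB(A)

First find each source's level at the receiver (point-source: −20·log₁₀(r/r_ref)), then combine on an intensity basis.
ultrasonic cleaner: 71.0 − 20·log₁₀(6.1/3.1) = 71.0 − 5.88 = 65.12 dB(A).
grinder: 98.6 − 20·log₁₀(39.9/4.2) = 98.6 − 19.55 = 79.05 dB(A).
Σ 10^(L/10) = 8.352e+07 → L_total = 10·log₁₀(8.352e+07) = 79.22 dB(A).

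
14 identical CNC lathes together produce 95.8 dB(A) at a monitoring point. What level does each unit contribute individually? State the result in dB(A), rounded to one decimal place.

84.3 dB(A)

For N identical incoherent sources L_total = L₁ + 10·log₁₀ N, so L₁ = 95.8 − 10·log₁₀(14) = 95.8 − 11.461.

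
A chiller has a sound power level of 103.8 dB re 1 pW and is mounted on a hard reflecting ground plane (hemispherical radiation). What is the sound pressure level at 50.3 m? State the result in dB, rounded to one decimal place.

61.8 dB

The power spreads over a hemisphere of area 2π·r², so L_p = L_w − 10·log₁₀(2π·r²).
2π·r² = 1.59e+04 m², 10·log₁₀ of that is 42.013 dB.
L_p = 103.8 − 42.013 = 61.79 dB.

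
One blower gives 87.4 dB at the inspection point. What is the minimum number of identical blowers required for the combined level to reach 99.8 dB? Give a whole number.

N identical sources give L₁ + 10·log₁₀ N, so require 10·log₁₀ N ≥ 99.8 − 87.4 = 12.4 dB.
N ≥ 10^(12.4/10) = 17.378, so N = 18.

18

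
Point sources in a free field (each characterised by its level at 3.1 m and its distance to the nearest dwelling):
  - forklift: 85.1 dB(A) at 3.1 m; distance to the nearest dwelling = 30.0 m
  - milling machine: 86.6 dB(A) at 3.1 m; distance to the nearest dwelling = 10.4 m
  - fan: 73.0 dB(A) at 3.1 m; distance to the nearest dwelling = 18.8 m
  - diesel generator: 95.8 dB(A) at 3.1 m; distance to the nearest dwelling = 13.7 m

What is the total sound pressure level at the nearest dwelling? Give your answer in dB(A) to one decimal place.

First find each source's level at the receiver (point-source: −20·log₁₀(r/r_ref)), then combine on an intensity basis.
forklift: 85.1 − 20·log₁₀(30.0/3.1) = 85.1 − 19.72 = 65.38 dB(A).
milling machine: 86.6 − 20·log₁₀(10.4/3.1) = 86.6 − 10.51 = 76.09 dB(A).
fan: 73.0 − 20·log₁₀(18.8/3.1) = 73.0 − 15.66 = 57.34 dB(A).
diesel generator: 95.8 − 20·log₁₀(13.7/3.1) = 95.8 − 12.91 = 82.89 dB(A).
Σ 10^(L/10) = 2.393e+08 → L_total = 10·log₁₀(2.393e+08) = 83.79 dB(A).

83.8 dB(A)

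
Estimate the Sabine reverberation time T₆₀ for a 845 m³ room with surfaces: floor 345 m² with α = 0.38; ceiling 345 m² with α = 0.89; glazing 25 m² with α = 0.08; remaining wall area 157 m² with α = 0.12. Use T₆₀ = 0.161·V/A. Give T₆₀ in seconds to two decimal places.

Summing Sᵢαᵢ: 345·0.38 + 345·0.89 + 25·0.08 + 157·0.12 = 458.99 m².
T₆₀ = 0.161·V/A = 0.161·845/458.99 = 0.296 s.

0.30 s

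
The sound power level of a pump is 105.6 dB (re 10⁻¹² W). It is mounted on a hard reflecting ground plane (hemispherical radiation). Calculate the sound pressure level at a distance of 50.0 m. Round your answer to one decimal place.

Free-field hemispherical radiation: L_p = L_w − 10·log₁₀(2π·r²), r = 50.0 m.
2π·r² = 1.571e+04 m², 10·log₁₀ of that is 41.961 dB.
L_p = 105.6 − 41.961 = 63.64 dB.

63.6 dB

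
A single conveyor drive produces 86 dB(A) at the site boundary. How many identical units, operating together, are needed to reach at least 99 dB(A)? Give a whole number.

20

N identical sources give L₁ + 10·log₁₀ N, so require 10·log₁₀ N ≥ 99 − 86 = 13.0 dB.
N ≥ 10^(13.0/10) = 19.953, so N = 20.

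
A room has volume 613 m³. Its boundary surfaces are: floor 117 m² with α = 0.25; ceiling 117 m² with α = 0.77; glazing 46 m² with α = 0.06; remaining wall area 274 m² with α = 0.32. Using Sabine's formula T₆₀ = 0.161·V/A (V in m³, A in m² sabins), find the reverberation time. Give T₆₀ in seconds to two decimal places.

0.47 s

Total absorption A = 117·0.25 + 117·0.77 + 46·0.06 + 274·0.32 = 209.78 m² sabins.
T₆₀ = 0.161 × 613 / 209.78 = 0.470 s.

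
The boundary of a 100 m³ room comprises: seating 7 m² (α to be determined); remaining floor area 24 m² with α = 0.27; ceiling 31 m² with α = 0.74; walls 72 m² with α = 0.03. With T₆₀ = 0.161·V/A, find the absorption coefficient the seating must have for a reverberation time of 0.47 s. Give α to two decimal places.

0.38

Required total absorption A = 0.161·100/0.47 = 34.26 m².
Absorption from the other surfaces = 24·0.27 + 31·0.74 + 72·0.03 = 31.58 m², so the seating must supply 2.68 m² over 7 m².
α = 2.68/7 = 0.382.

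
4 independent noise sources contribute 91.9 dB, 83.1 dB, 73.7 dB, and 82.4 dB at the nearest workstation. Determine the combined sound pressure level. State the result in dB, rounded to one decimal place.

Incoherent sources combine by intensity addition: L_total = 10·log₁₀(Σ 10^(L_i/10)).
Σ 10^(L/10) = 10^(91.9/10) + 10^(83.1/10) + 10^(73.7/10) + 10^(82.4/10) = 1.950e+09.
L_total = 10·log₁₀(1.950e+09) = 92.90 dB.

92.9 dB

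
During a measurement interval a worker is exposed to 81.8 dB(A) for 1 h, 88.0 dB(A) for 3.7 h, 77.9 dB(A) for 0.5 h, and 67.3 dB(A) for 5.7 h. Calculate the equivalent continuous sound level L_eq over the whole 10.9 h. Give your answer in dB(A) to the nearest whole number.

The energy average is taken in the linear domain: L_eq = 10·log₁₀[(Σ tᵢ·10^(Lᵢ/10))/T], T = 10.9 h.
Σ tᵢ·10^(Lᵢ/10) = 1·10^(81.8/10) + 3.7·10^(88.0/10) + 0.5·10^(77.9/10) + 5.7·10^(67.3/10) = 2.547e+09.
L_eq = 10·log₁₀(2.547e+09/10.9) = 83.69 dB(A).

84 dB(A)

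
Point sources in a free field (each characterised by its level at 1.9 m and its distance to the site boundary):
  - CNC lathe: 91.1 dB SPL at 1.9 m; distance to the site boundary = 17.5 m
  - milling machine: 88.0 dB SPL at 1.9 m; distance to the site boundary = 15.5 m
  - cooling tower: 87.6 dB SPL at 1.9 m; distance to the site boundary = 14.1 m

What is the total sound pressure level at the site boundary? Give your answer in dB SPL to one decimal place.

75.5 dB SPL

First find each source's level at the receiver (point-source: −20·log₁₀(r/r_ref)), then combine on an intensity basis.
CNC lathe: 91.1 − 20·log₁₀(17.5/1.9) = 91.1 − 19.29 = 71.81 dB SPL.
milling machine: 88.0 − 20·log₁₀(15.5/1.9) = 88.0 − 18.23 = 69.77 dB SPL.
cooling tower: 87.6 − 20·log₁₀(14.1/1.9) = 87.6 − 17.41 = 70.19 dB SPL.
Σ 10^(L/10) = 3.512e+07 → L_total = 10·log₁₀(3.512e+07) = 75.45 dB SPL.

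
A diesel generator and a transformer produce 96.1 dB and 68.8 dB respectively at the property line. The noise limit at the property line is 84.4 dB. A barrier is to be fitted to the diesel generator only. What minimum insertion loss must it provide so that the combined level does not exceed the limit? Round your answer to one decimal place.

Fixed contribution from the other source: Σ 10^(L/10) = 10^(68.8/10) = 7.586e+06 (68.80 dB).
The limit corresponds to 10^(84.4/10) = 2.754e+08; subtracting the fixed part leaves 2.678e+08 for the diesel generator, i.e. 84.28 dB.
So the diesel generator must be reduced from 96.1 to 84.28 dB: IL = 11.82 dB.

11.8 dB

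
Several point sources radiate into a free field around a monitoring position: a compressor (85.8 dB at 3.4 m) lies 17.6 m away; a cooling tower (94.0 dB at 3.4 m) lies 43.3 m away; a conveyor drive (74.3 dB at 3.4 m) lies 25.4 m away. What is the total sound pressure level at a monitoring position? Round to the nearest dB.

Propagate each source to the receiver with L = L_ref − 20·log₁₀(r/r_ref), then add intensities.
compressor: 85.8 − 20·log₁₀(17.6/3.4) = 85.8 − 14.28 = 71.52 dB.
cooling tower: 94.0 − 20·log₁₀(43.3/3.4) = 94.0 − 22.10 = 71.90 dB.
conveyor drive: 74.3 − 20·log₁₀(25.4/3.4) = 74.3 − 17.47 = 56.83 dB.
Σ 10^(L/10) = 3.016e+07 → L_total = 10·log₁₀(3.016e+07) = 74.79 dB.

75 dB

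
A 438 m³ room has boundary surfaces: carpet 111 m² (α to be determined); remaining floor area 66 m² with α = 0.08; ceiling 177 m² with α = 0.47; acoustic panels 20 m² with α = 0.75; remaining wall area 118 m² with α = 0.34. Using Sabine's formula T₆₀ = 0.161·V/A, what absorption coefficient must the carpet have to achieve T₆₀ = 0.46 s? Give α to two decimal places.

A = 0.161·V/T₆₀ = 0.161·438/0.46 = 153.30 m² sabins.
Absorption from the other surfaces = 66·0.08 + 177·0.47 + 20·0.75 + 118·0.34 = 143.59 m², so the carpet must supply 9.71 m² over 111 m².
α = 9.71/111 = 0.087.

0.09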